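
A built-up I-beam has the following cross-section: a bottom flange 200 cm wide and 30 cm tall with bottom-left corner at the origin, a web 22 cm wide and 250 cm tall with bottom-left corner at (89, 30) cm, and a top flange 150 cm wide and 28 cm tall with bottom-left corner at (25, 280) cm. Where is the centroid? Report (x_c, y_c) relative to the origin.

Part | A | x̄ᵢ | ȳᵢ | A·x̄ᵢ | A·ȳᵢ
bottom flange | 6000.00 | 100.00 | 15.00 | 600000.00 | 90000.00
web | 5500.00 | 100.00 | 155.00 | 550000.00 | 852500.00
top flange | 4200.00 | 100.00 | 294.00 | 420000.00 | 1234800.00
Σ | 15700.00 |  |  | 1570000.00 | 2177300.00
x_c = 1570000.00 / 15700.00 = 100.00 cm
y_c = 2177300.00 / 15700.00 = 138.68 cm

x_c = 100.00 cm, y_c = 138.68 cm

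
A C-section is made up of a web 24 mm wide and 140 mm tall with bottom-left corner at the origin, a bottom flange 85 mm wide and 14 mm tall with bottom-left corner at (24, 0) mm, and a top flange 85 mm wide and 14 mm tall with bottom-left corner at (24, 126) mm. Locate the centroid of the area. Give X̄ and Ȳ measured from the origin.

X̄ = 34.60 mm, Ȳ = 70.00 mm

Part | A | x̄ᵢ | ȳᵢ | A·x̄ᵢ | A·ȳᵢ
web | 3360.00 | 12.00 | 70.00 | 40320.00 | 235200.00
bottom flange | 1190.00 | 66.50 | 7.00 | 79135.00 | 8330.00
top flange | 1190.00 | 66.50 | 133.00 | 79135.00 | 158270.00
Σ | 5740.00 |  |  | 198590.00 | 401800.00
X̄ = 198590.00 / 5740.00 = 34.60 mm
Ȳ = 401800.00 / 5740.00 = 70.00 mm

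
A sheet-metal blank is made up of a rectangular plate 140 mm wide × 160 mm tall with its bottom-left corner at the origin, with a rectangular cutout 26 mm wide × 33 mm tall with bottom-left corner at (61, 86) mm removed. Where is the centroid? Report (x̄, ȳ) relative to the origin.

x̄ = 69.84 mm, ȳ = 79.10 mm

plate: A = 140 × 160 = 22400.00, centroid at (70.00, 80.00).
hole: A = −(26 × 33) = -858.00, centroid at (74.00, 102.50).
ΣA = 21542.00 mm², ΣAx̄ = 1504508.00 mm³, ΣAȳ = 1704055.00 mm³.
x̄ = 1504508.00/21542.00 = 69.84 mm; ȳ = 1704055.00/21542.00 = 79.10 mm.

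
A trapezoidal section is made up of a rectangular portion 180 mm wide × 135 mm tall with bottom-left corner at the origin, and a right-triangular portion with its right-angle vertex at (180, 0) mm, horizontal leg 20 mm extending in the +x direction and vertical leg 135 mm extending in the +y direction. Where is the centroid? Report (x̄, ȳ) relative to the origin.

x̄ = 95.09 mm, ȳ = 66.32 mm

rectangular portion: A = 180 × 135 = 24300.00, centroid at (90.00, 67.50).
triangular portion: A = ½·20·135 = 1350.00, centroid at (186.67, 45.00).
ΣA = 25650.00 mm², ΣAx̄ = 2439000.00 mm³, ΣAȳ = 1701000.00 mm³.
x̄ = 2439000.00/25650.00 = 95.09 mm; ȳ = 1701000.00/25650.00 = 66.32 mm.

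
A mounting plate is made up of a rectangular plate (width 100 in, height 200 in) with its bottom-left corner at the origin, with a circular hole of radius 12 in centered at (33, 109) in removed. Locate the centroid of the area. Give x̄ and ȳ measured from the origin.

x̄ = 50.39 in, ȳ = 99.79 in

plate: A = 100 × 200 = 20000.00, centroid at (50.00, 100.00).
hole: A = −π·12² = -452.39, centroid at (33.00, 109.00).
ΣA = 19547.61 in², ΣAx̄ = 985071.15 in³, ΣAȳ = 1950689.56 in³.
x̄ = 985071.15/19547.61 = 50.39 in; ȳ = 1950689.56/19547.61 = 99.79 in.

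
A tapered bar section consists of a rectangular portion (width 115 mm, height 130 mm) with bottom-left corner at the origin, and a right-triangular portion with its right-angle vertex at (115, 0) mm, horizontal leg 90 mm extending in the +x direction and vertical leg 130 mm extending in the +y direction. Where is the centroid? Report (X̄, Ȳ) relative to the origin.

X̄ = 82.11 mm, Ȳ = 58.91 mm

Part | A | x̄ᵢ | ȳᵢ | A·x̄ᵢ | A·ȳᵢ
rectangular portion | 14950.00 | 57.50 | 65.00 | 859625.00 | 971750.00
triangular portion | 5850.00 | 145.00 | 43.33 | 848250.00 | 253500.00
Σ | 20800.00 |  |  | 1707875.00 | 1225250.00
X̄ = 1707875.00 / 20800.00 = 82.11 mm
Ȳ = 1225250.00 / 20800.00 = 58.91 mm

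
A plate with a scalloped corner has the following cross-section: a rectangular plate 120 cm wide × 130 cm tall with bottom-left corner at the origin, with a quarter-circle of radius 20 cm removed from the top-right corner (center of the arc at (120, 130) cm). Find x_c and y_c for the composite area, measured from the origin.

Part | A | x̄ᵢ | ȳᵢ | A·x̄ᵢ | A·ȳᵢ
plate | 15600.00 | 60.00 | 65.00 | 936000.00 | 1014000.00
removed quarter-circle | -314.16 | 111.51 | 121.51 | -35032.45 | -38174.04
Σ | 15285.84 |  |  | 900967.55 | 975825.96
x_c = 900967.55 / 15285.84 = 58.94 cm
y_c = 975825.96 / 15285.84 = 63.84 cm

x_c = 58.94 cm, y_c = 63.84 cm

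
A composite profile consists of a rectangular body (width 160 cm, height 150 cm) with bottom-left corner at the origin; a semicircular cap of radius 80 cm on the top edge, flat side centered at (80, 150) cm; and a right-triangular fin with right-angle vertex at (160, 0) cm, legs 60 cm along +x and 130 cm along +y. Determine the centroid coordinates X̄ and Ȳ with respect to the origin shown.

Part | A | x̄ᵢ | ȳᵢ | A·x̄ᵢ | A·ȳᵢ
rectangular body | 24000.00 | 80.00 | 75.00 | 1920000.00 | 1800000.00
semicircular top | 10053.10 | 80.00 | 183.95 | 804247.72 | 1849297.81
triangular fin | 3900.00 | 180.00 | 43.33 | 702000.00 | 169000.00
Σ | 37953.10 |  |  | 3426247.72 | 3818297.81
X̄ = 3426247.72 / 37953.10 = 90.28 cm
Ȳ = 3818297.81 / 37953.10 = 100.61 cm

X̄ = 90.28 cm, Ȳ = 100.61 cm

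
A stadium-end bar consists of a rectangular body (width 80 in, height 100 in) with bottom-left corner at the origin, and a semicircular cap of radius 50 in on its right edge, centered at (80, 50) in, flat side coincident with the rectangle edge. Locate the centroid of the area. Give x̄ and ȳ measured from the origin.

x̄ = 60.16 in, ȳ = 50.00 in

rectangular body: A = 80 × 100 = 8000.00, centroid at (40.00, 50.00).
semicircular end: A = ½π·50² = 3926.99, centroid at (101.22, 50.00).
ΣA = 11926.99 in²
ΣAx̄ = (8000.00)(40.00) + (3926.99)(101.22) = 717492.60 in³
ΣAȳ = (8000.00)(50.00) + (3926.99)(50.00) = 596349.54 in³
x̄ = 717492.60 / 11926.99 = 60.16 in
ȳ = 596349.54 / 11926.99 = 50.00 in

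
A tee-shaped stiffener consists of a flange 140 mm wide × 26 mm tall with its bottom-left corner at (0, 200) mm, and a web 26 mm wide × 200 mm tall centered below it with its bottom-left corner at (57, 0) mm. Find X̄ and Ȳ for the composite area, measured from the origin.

web: A = 26 × 200 = 5200.00, centroid at (70.00, 100.00).
flange: A = 140 × 26 = 3640.00, centroid at (70.00, 213.00).
ΣA = 8840.00 mm², ΣAX̄ = 618800.00 mm³, ΣAȲ = 1295320.00 mm³.
X̄ = 618800.00/8840.00 = 70.00 mm; Ȳ = 1295320.00/8840.00 = 146.53 mm.

X̄ = 70.00 mm, Ȳ = 146.53 mm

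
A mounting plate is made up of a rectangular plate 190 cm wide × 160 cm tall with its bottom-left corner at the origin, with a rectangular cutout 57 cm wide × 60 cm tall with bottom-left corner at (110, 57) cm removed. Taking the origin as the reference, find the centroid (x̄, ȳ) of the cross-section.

plate: A = 190 × 160 = 30400.00, centroid at (95.00, 80.00).
hole: A = −(57 × 60) = -3420.00, centroid at (138.50, 87.00).
ΣA = 26980.00 cm²
ΣAx̄ = (30400.00)(95.00) + (-3420.00)(138.50) = 2414330.00 cm³
ΣAȳ = (30400.00)(80.00) + (-3420.00)(87.00) = 2134460.00 cm³
x̄ = 2414330.00 / 26980.00 = 89.49 cm
ȳ = 2134460.00 / 26980.00 = 79.11 cm

x̄ = 89.49 cm, ȳ = 79.11 cm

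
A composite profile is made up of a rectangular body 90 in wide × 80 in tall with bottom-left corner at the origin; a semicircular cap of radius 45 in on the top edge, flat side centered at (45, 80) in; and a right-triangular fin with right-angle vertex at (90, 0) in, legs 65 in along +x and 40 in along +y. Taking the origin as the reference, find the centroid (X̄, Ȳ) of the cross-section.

rectangular body: A = 90 × 80 = 7200.00, centroid at (45.00, 40.00).
semicircular top: A = ½π·45² = 3180.86, centroid at (45.00, 99.10).
triangular fin: A = ½·65·40 = 1300.00, centroid at (111.67, 13.33).
ΣA = 11680.86 in², ΣAX̄ = 612305.48 in³, ΣAȲ = 620552.34 in³.
X̄ = 612305.48/11680.86 = 52.42 in; Ȳ = 620552.34/11680.86 = 53.13 in.

X̄ = 52.42 in, Ȳ = 53.13 in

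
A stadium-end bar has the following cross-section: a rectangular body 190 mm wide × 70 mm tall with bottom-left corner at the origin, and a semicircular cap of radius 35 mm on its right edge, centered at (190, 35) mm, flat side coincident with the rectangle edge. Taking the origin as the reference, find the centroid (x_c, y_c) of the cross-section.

x_c = 108.88 mm, y_c = 35.00 mm

rectangular body: A = 190 × 70 = 13300.00, centroid at (95.00, 35.00).
semicircular end: A = ½π·35² = 1924.23, centroid at (204.85, 35.00).
ΣA = 15224.23 mm², ΣAx_c = 1657686.18 mm³, ΣAy_c = 532847.89 mm³.
x_c = 1657686.18/15224.23 = 108.88 mm; y_c = 532847.89/15224.23 = 35.00 mm.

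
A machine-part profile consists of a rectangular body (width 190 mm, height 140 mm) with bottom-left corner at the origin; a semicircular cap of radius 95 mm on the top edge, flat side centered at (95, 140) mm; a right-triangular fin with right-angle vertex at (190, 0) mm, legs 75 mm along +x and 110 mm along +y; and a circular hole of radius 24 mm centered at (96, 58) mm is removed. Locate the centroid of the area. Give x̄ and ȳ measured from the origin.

x̄ = 106.45 mm, ȳ = 103.61 mm

Part | A | x̄ᵢ | ȳᵢ | A·x̄ᵢ | A·ȳᵢ
rectangular body | 26600.00 | 95.00 | 70.00 | 2527000.00 | 1862000.00
semicircular top | 14176.44 | 95.00 | 180.32 | 1346761.50 | 2556284.49
triangular fin | 4125.00 | 215.00 | 36.67 | 886875.00 | 151250.00
hole | -1809.56 | 96.00 | 58.00 | -173717.51 | -104954.33
Σ | 43091.88 |  |  | 4586918.99 | 4464580.16
x̄ = 4586918.99 / 43091.88 = 106.45 mm
ȳ = 4464580.16 / 43091.88 = 103.61 mm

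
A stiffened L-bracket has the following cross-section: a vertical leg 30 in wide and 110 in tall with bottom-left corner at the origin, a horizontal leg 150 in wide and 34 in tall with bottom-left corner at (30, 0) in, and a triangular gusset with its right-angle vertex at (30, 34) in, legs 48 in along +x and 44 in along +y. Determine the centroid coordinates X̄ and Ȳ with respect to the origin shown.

Part | A | x̄ᵢ | ȳᵢ | A·x̄ᵢ | A·ȳᵢ
vertical leg | 3300.00 | 15.00 | 55.00 | 49500.00 | 181500.00
horizontal leg | 5100.00 | 105.00 | 17.00 | 535500.00 | 86700.00
gusset | 1056.00 | 46.00 | 48.67 | 48576.00 | 51392.00
Σ | 9456.00 |  |  | 633576.00 | 319592.00
X̄ = 633576.00 / 9456.00 = 67.00 in
Ȳ = 319592.00 / 9456.00 = 33.80 in

X̄ = 67.00 in, Ȳ = 33.80 in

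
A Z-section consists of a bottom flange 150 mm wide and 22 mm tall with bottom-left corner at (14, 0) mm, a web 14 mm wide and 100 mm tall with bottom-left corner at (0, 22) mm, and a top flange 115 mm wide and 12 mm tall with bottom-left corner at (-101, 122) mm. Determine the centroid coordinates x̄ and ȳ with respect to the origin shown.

bottom flange: A = 150 × 22 = 3300.00, centroid at (89.00, 11.00).
web: A = 14 × 100 = 1400.00, centroid at (7.00, 72.00).
top flange: A = 115 × 12 = 1380.00, centroid at (-43.50, 128.00).
ΣA = 6080.00 mm², ΣAx̄ = 243470.00 mm³, ΣAȳ = 313740.00 mm³.
x̄ = 243470.00/6080.00 = 40.04 mm; ȳ = 313740.00/6080.00 = 51.60 mm.

x̄ = 40.04 mm, ȳ = 51.60 mm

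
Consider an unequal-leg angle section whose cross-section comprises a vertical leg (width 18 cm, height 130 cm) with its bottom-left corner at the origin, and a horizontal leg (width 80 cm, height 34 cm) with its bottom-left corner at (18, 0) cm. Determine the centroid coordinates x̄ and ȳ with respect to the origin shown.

vertical leg: A = 18 × 130 = 2340.00, centroid at (9.00, 65.00).
horizontal leg: A = 80 × 34 = 2720.00, centroid at (58.00, 17.00).
ΣA = 5060.00 cm²
ΣAx̄ = (2340.00)(9.00) + (2720.00)(58.00) = 178820.00 cm³
ΣAȳ = (2340.00)(65.00) + (2720.00)(17.00) = 198340.00 cm³
x̄ = 178820.00 / 5060.00 = 35.34 cm
ȳ = 198340.00 / 5060.00 = 39.20 cm

x̄ = 35.34 cm, ȳ = 39.20 cm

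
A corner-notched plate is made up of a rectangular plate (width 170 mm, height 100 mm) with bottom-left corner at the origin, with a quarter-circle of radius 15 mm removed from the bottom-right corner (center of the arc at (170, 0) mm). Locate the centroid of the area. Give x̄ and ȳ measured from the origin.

x̄ = 84.17 mm, ȳ = 50.46 mm

Part | A | x̄ᵢ | ȳᵢ | A·x̄ᵢ | A·ȳᵢ
plate | 17000.00 | 85.00 | 50.00 | 1445000.00 | 850000.00
removed quarter-circle | -176.71 | 163.63 | 6.37 | -28916.48 | -1125.00
Σ | 16823.29 |  |  | 1416083.52 | 848875.00
x̄ = 1416083.52 / 16823.29 = 84.17 mm
ȳ = 848875.00 / 16823.29 = 50.46 mm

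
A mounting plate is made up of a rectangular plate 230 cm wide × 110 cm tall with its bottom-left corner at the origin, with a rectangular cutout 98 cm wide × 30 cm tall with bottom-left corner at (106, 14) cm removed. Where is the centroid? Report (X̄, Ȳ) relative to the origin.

X̄ = 109.74 cm, Ȳ = 58.42 cm

plate: A = 230 × 110 = 25300.00, centroid at (115.00, 55.00).
hole: A = −(98 × 30) = -2940.00, centroid at (155.00, 29.00).
ΣA = 22360.00 cm², ΣAX̄ = 2453800.00 cm³, ΣAȲ = 1306240.00 cm³.
X̄ = 2453800.00/22360.00 = 109.74 cm; Ȳ = 1306240.00/22360.00 = 58.42 cm.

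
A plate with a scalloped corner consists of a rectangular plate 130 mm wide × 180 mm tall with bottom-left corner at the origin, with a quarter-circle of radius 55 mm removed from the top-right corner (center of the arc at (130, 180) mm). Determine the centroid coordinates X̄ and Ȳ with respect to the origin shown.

plate: A = 130 × 180 = 23400.00, centroid at (65.00, 90.00).
removed quarter-circle: A = −¼π·55² = -2375.83, centroid at (106.66, 156.66).
ΣA = 21024.17 mm², ΣAX̄ = 1267600.51 mm³, ΣAȲ = 1733809.03 mm³.
X̄ = 1267600.51/21024.17 = 60.29 mm; Ȳ = 1733809.03/21024.17 = 82.47 mm.

X̄ = 60.29 mm, Ȳ = 82.47 mm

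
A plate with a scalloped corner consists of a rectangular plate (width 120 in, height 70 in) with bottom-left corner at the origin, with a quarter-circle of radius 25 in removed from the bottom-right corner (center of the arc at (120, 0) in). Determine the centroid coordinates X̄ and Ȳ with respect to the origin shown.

Part | A | x̄ᵢ | ȳᵢ | A·x̄ᵢ | A·ȳᵢ
plate | 8400.00 | 60.00 | 35.00 | 504000.00 | 294000.00
removed quarter-circle | -490.87 | 109.39 | 10.61 | -53696.53 | -5208.33
Σ | 7909.13 |  |  | 450303.47 | 288791.67
X̄ = 450303.47 / 7909.13 = 56.93 in
Ȳ = 288791.67 / 7909.13 = 36.51 in

X̄ = 56.93 in, Ȳ = 36.51 in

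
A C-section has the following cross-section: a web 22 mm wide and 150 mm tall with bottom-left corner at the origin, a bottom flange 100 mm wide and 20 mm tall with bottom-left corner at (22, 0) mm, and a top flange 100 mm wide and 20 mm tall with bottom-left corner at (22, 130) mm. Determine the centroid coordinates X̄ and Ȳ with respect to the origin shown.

X̄ = 44.42 mm, Ȳ = 75.00 mm

web: A = 22 × 150 = 3300.00, centroid at (11.00, 75.00).
bottom flange: A = 100 × 20 = 2000.00, centroid at (72.00, 10.00).
top flange: A = 100 × 20 = 2000.00, centroid at (72.00, 140.00).
ΣA = 7300.00 mm², ΣAX̄ = 324300.00 mm³, ΣAȲ = 547500.00 mm³.
X̄ = 324300.00/7300.00 = 44.42 mm; Ȳ = 547500.00/7300.00 = 75.00 mm.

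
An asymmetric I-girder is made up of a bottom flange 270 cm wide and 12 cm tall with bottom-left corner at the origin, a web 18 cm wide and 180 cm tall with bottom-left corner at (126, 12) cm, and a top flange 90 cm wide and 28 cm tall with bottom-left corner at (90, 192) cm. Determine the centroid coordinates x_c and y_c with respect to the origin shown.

bottom flange: A = 270 × 12 = 3240.00, centroid at (135.00, 6.00).
web: A = 18 × 180 = 3240.00, centroid at (135.00, 102.00).
top flange: A = 90 × 28 = 2520.00, centroid at (135.00, 206.00).
ΣA = 9000.00 cm², ΣAx_c = 1215000.00 cm³, ΣAy_c = 869040.00 cm³.
x_c = 1215000.00/9000.00 = 135.00 cm; y_c = 869040.00/9000.00 = 96.56 cm.

x_c = 135.00 cm, y_c = 96.56 cm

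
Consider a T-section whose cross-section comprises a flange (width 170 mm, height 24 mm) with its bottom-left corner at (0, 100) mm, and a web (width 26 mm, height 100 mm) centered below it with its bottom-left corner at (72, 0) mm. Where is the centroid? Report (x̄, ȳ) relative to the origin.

Part | A | x̄ᵢ | ȳᵢ | A·x̄ᵢ | A·ȳᵢ
web | 2600.00 | 85.00 | 50.00 | 221000.00 | 130000.00
flange | 4080.00 | 85.00 | 112.00 | 346800.00 | 456960.00
Σ | 6680.00 |  |  | 567800.00 | 586960.00
x̄ = 567800.00 / 6680.00 = 85.00 mm
ȳ = 586960.00 / 6680.00 = 87.87 mm

x̄ = 85.00 mm, ȳ = 87.87 mm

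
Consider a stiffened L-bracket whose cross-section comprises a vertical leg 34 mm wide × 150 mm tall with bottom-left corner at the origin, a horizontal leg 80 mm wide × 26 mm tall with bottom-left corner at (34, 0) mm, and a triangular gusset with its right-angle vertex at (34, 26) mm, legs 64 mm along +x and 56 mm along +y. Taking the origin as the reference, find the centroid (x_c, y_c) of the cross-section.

Part | A | x̄ᵢ | ȳᵢ | A·x̄ᵢ | A·ȳᵢ
vertical leg | 5100.00 | 17.00 | 75.00 | 86700.00 | 382500.00
horizontal leg | 2080.00 | 74.00 | 13.00 | 153920.00 | 27040.00
gusset | 1792.00 | 55.33 | 44.67 | 99157.33 | 80042.67
Σ | 8972.00 |  |  | 339777.33 | 489582.67
x_c = 339777.33 / 8972.00 = 37.87 mm
y_c = 489582.67 / 8972.00 = 54.57 mm

x_c = 37.87 mm, y_c = 54.57 mm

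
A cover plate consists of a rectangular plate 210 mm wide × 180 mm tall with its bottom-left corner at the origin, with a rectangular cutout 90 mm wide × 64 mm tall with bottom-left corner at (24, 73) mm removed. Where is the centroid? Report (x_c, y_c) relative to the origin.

plate: A = 210 × 180 = 37800.00, centroid at (105.00, 90.00).
hole: A = −(90 × 64) = -5760.00, centroid at (69.00, 105.00).
ΣA = 32040.00 mm², ΣAx_c = 3571560.00 mm³, ΣAy_c = 2797200.00 mm³.
x_c = 3571560.00/32040.00 = 111.47 mm; y_c = 2797200.00/32040.00 = 87.30 mm.

x_c = 111.47 mm, y_c = 87.30 mm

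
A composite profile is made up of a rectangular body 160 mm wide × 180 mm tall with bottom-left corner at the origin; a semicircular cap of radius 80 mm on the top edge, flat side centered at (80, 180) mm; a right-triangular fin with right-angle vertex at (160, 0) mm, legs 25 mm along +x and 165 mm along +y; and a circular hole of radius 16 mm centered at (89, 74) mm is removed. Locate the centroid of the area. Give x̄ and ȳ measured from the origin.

Part | A | x̄ᵢ | ȳᵢ | A·x̄ᵢ | A·ȳᵢ
rectangular body | 28800.00 | 80.00 | 90.00 | 2304000.00 | 2592000.00
semicircular top | 10053.10 | 80.00 | 213.95 | 804247.72 | 2150890.70
triangular fin | 2062.50 | 168.33 | 55.00 | 347187.50 | 113437.50
hole | -804.25 | 89.00 | 74.00 | -71578.05 | -59514.33
Σ | 40111.35 |  |  | 3383857.17 | 4796813.87
x̄ = 3383857.17 / 40111.35 = 84.36 mm
ȳ = 4796813.87 / 40111.35 = 119.59 mm

x̄ = 84.36 mm, ȳ = 119.59 mm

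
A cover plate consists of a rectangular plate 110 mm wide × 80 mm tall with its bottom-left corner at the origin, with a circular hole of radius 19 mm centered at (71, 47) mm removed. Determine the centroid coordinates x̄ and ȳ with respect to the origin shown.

x̄ = 52.63 mm, ȳ = 38.96 mm

plate: A = 110 × 80 = 8800.00, centroid at (55.00, 40.00).
hole: A = −π·19² = -1134.11, centroid at (71.00, 47.00).
ΣA = 7665.89 mm², ΣAx̄ = 403477.84 mm³, ΣAȳ = 298696.60 mm³.
x̄ = 403477.84/7665.89 = 52.63 mm; ȳ = 298696.60/7665.89 = 38.96 mm.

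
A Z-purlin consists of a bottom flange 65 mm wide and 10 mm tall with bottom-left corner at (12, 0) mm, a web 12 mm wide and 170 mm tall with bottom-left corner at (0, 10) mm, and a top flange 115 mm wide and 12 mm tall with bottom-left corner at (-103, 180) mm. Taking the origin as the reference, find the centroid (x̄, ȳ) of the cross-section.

Part | A | x̄ᵢ | ȳᵢ | A·x̄ᵢ | A·ȳᵢ
bottom flange | 650.00 | 44.50 | 5.00 | 28925.00 | 3250.00
web | 2040.00 | 6.00 | 95.00 | 12240.00 | 193800.00
top flange | 1380.00 | -45.50 | 186.00 | -62790.00 | 256680.00
Σ | 4070.00 |  |  | -21625.00 | 453730.00
x̄ = -21625.00 / 4070.00 = -5.31 mm
ȳ = 453730.00 / 4070.00 = 111.48 mm

x̄ = -5.31 mm, ȳ = 111.48 mm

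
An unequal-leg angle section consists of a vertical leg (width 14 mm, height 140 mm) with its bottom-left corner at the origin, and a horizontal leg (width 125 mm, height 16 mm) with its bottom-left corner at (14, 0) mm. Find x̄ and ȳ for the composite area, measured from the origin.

vertical leg: A = 14 × 140 = 1960.00, centroid at (7.00, 70.00).
horizontal leg: A = 125 × 16 = 2000.00, centroid at (76.50, 8.00).
ΣA = 3960.00 mm², ΣAx̄ = 166720.00 mm³, ΣAȳ = 153200.00 mm³.
x̄ = 166720.00/3960.00 = 42.10 mm; ȳ = 153200.00/3960.00 = 38.69 mm.

x̄ = 42.10 mm, ȳ = 38.69 mm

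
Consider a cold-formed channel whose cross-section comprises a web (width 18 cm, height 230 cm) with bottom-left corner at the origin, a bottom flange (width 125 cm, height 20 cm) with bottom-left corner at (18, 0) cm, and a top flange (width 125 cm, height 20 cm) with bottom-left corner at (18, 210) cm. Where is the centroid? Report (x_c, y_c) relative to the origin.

web: A = 18 × 230 = 4140.00, centroid at (9.00, 115.00).
bottom flange: A = 125 × 20 = 2500.00, centroid at (80.50, 10.00).
top flange: A = 125 × 20 = 2500.00, centroid at (80.50, 220.00).
ΣA = 9140.00 cm², ΣAx_c = 439760.00 cm³, ΣAy_c = 1051100.00 cm³.
x_c = 439760.00/9140.00 = 48.11 cm; y_c = 1051100.00/9140.00 = 115.00 cm.

x_c = 48.11 cm, y_c = 115.00 cm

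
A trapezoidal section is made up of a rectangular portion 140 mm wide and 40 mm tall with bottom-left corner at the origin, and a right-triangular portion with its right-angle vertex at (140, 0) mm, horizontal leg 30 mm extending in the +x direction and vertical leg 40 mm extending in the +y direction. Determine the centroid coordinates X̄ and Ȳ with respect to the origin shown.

X̄ = 77.74 mm, Ȳ = 19.35 mm

rectangular portion: A = 140 × 40 = 5600.00, centroid at (70.00, 20.00).
triangular portion: A = ½·30·40 = 600.00, centroid at (150.00, 13.33).
ΣA = 6200.00 mm², ΣAX̄ = 482000.00 mm³, ΣAȲ = 120000.00 mm³.
X̄ = 482000.00/6200.00 = 77.74 mm; Ȳ = 120000.00/6200.00 = 19.35 mm.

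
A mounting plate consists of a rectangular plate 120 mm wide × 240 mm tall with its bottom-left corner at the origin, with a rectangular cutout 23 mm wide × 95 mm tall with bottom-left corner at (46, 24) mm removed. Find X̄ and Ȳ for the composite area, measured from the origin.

X̄ = 60.21 mm, Ȳ = 123.98 mm

plate: A = 120 × 240 = 28800.00, centroid at (60.00, 120.00).
hole: A = −(23 × 95) = -2185.00, centroid at (57.50, 71.50).
ΣA = 26615.00 mm², ΣAX̄ = 1602362.50 mm³, ΣAȲ = 3299772.50 mm³.
X̄ = 1602362.50/26615.00 = 60.21 mm; Ȳ = 3299772.50/26615.00 = 123.98 mm.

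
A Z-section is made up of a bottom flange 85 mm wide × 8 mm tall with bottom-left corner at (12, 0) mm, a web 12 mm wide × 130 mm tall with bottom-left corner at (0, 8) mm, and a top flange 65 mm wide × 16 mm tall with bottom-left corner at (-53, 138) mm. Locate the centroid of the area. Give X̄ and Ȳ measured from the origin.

X̄ = 7.65 mm, Ȳ = 81.84 mm

bottom flange: A = 85 × 8 = 680.00, centroid at (54.50, 4.00).
web: A = 12 × 130 = 1560.00, centroid at (6.00, 73.00).
top flange: A = 65 × 16 = 1040.00, centroid at (-20.50, 146.00).
ΣA = 3280.00 mm²
ΣAX̄ = (680.00)(54.50) + (1560.00)(6.00) + (1040.00)(-20.50) = 25100.00 mm³
ΣAȲ = (680.00)(4.00) + (1560.00)(73.00) + (1040.00)(146.00) = 268440.00 mm³
X̄ = 25100.00 / 3280.00 = 7.65 mm
Ȳ = 268440.00 / 3280.00 = 81.84 mm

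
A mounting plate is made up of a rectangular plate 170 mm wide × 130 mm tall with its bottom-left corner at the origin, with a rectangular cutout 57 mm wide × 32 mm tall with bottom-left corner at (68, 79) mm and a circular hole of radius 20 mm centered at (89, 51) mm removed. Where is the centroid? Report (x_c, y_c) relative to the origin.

plate: A = 170 × 130 = 22100.00, centroid at (85.00, 65.00).
hole 1: A = −(57 × 32) = -1824.00, centroid at (96.50, 95.00).
hole 2: A = −π·20² = -1256.64, centroid at (89.00, 51.00).
ΣA = 19019.36 mm²
ΣAx_c = (22100.00)(85.00) + (-1824.00)(96.50) + (-1256.64)(89.00) = 1590643.30 mm³
ΣAy_c = (22100.00)(65.00) + (-1824.00)(95.00) + (-1256.64)(51.00) = 1199131.51 mm³
x_c = 1590643.30 / 19019.36 = 83.63 mm
y_c = 1199131.51 / 19019.36 = 63.05 mm

x_c = 83.63 mm, y_c = 63.05 mm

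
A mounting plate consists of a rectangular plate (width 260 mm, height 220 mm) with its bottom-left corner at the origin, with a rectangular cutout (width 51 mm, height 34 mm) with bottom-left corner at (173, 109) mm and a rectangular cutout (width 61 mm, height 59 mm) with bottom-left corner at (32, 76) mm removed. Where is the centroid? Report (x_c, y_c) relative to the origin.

Part | A | x̄ᵢ | ȳᵢ | A·x̄ᵢ | A·ȳᵢ
plate | 57200.00 | 130.00 | 110.00 | 7436000.00 | 6292000.00
hole 1 | -1734.00 | 198.50 | 126.00 | -344199.00 | -218484.00
hole 2 | -3599.00 | 62.50 | 105.50 | -224937.50 | -379694.50
Σ | 51867.00 |  |  | 6866863.50 | 5693821.50
x_c = 6866863.50 / 51867.00 = 132.39 mm
y_c = 5693821.50 / 51867.00 = 109.78 mm

x_c = 132.39 mm, y_c = 109.78 mm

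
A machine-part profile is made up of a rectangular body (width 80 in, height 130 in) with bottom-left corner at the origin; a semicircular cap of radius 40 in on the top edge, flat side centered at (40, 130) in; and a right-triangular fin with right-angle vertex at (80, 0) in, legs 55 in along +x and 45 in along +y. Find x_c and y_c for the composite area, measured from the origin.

rectangular body: A = 80 × 130 = 10400.00, centroid at (40.00, 65.00).
semicircular top: A = ½π·40² = 2513.27, centroid at (40.00, 146.98).
triangular fin: A = ½·55·45 = 1237.50, centroid at (98.33, 15.00).
ΣA = 14150.77 in²
ΣAx_c = (10400.00)(40.00) + (2513.27)(40.00) + (1237.50)(98.33) = 638218.46 in³
ΣAy_c = (10400.00)(65.00) + (2513.27)(146.98) + (1237.50)(15.00) = 1063954.80 in³
x_c = 638218.46 / 14150.77 = 45.10 in
y_c = 1063954.80 / 14150.77 = 75.19 in

x_c = 45.10 in, y_c = 75.19 in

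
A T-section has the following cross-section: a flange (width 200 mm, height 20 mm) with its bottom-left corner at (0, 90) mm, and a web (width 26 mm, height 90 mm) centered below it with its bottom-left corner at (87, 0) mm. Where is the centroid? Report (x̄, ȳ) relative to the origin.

x̄ = 100.00 mm, ȳ = 79.70 mm

web: A = 26 × 90 = 2340.00, centroid at (100.00, 45.00).
flange: A = 200 × 20 = 4000.00, centroid at (100.00, 100.00).
ΣA = 6340.00 mm², ΣAx̄ = 634000.00 mm³, ΣAȳ = 505300.00 mm³.
x̄ = 634000.00/6340.00 = 100.00 mm; ȳ = 505300.00/6340.00 = 79.70 mm.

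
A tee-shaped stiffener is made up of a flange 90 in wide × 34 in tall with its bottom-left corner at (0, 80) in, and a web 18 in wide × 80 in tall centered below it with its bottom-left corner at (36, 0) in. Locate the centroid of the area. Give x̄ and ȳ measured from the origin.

web: A = 18 × 80 = 1440.00, centroid at (45.00, 40.00).
flange: A = 90 × 34 = 3060.00, centroid at (45.00, 97.00).
ΣA = 4500.00 in², ΣAx̄ = 202500.00 in³, ΣAȳ = 354420.00 in³.
x̄ = 202500.00/4500.00 = 45.00 in; ȳ = 354420.00/4500.00 = 78.76 in.

x̄ = 45.00 in, ȳ = 78.76 in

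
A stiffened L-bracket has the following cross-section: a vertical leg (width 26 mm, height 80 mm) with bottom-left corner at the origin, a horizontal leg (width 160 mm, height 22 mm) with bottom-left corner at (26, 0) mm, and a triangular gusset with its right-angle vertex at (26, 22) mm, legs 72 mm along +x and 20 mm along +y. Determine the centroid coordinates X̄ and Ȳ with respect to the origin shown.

X̄ = 69.01 mm, Ȳ = 22.56 mm

vertical leg: A = 26 × 80 = 2080.00, centroid at (13.00, 40.00).
horizontal leg: A = 160 × 22 = 3520.00, centroid at (106.00, 11.00).
gusset: A = ½·72·20 = 720.00, centroid at (50.00, 28.67).
ΣA = 6320.00 mm², ΣAX̄ = 436160.00 mm³, ΣAȲ = 142560.00 mm³.
X̄ = 436160.00/6320.00 = 69.01 mm; Ȳ = 142560.00/6320.00 = 22.56 mm.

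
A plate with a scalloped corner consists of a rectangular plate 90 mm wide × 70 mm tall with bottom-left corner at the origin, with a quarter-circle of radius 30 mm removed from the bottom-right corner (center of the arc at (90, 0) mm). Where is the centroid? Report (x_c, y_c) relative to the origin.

x_c = 40.92 mm, y_c = 37.81 mm

Part | A | x̄ᵢ | ȳᵢ | A·x̄ᵢ | A·ȳᵢ
plate | 6300.00 | 45.00 | 35.00 | 283500.00 | 220500.00
removed quarter-circle | -706.86 | 77.27 | 12.73 | -54617.25 | -9000.00
Σ | 5593.14 |  |  | 228882.75 | 211500.00
x_c = 228882.75 / 5593.14 = 40.92 mm
y_c = 211500.00 / 5593.14 = 37.81 mm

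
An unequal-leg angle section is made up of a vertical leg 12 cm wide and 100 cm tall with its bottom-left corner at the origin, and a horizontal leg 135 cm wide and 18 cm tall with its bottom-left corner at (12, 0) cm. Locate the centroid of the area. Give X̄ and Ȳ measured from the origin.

X̄ = 55.20 cm, Ȳ = 22.55 cm

Part | A | x̄ᵢ | ȳᵢ | A·x̄ᵢ | A·ȳᵢ
vertical leg | 1200.00 | 6.00 | 50.00 | 7200.00 | 60000.00
horizontal leg | 2430.00 | 79.50 | 9.00 | 193185.00 | 21870.00
Σ | 3630.00 |  |  | 200385.00 | 81870.00
X̄ = 200385.00 / 3630.00 = 55.20 cm
Ȳ = 81870.00 / 3630.00 = 22.55 cm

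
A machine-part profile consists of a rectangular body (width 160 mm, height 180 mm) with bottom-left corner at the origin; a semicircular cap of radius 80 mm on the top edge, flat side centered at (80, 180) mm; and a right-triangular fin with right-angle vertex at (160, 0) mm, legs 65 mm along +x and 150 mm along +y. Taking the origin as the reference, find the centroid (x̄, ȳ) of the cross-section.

x̄ = 91.33 mm, ȳ = 114.04 mm

rectangular body: A = 160 × 180 = 28800.00, centroid at (80.00, 90.00).
semicircular top: A = ½π·80² = 10053.10, centroid at (80.00, 213.95).
triangular fin: A = ½·65·150 = 4875.00, centroid at (181.67, 50.00).
ΣA = 43728.10 mm², ΣAx̄ = 3993872.72 mm³, ΣAȳ = 4986640.70 mm³.
x̄ = 3993872.72/43728.10 = 91.33 mm; ȳ = 4986640.70/43728.10 = 114.04 mm.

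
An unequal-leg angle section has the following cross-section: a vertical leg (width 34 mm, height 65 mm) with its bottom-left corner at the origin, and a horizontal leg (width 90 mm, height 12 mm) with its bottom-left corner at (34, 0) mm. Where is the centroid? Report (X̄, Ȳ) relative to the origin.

X̄ = 37.35 mm, Ȳ = 23.80 mm

vertical leg: A = 34 × 65 = 2210.00, centroid at (17.00, 32.50).
horizontal leg: A = 90 × 12 = 1080.00, centroid at (79.00, 6.00).
ΣA = 3290.00 mm², ΣAX̄ = 122890.00 mm³, ΣAȲ = 78305.00 mm³.
X̄ = 122890.00/3290.00 = 37.35 mm; Ȳ = 78305.00/3290.00 = 23.80 mm.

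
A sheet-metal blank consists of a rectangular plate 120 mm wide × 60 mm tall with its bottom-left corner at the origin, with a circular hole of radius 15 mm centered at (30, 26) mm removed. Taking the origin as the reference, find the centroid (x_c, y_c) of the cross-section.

Part | A | x̄ᵢ | ȳᵢ | A·x̄ᵢ | A·ȳᵢ
plate | 7200.00 | 60.00 | 30.00 | 432000.00 | 216000.00
hole | -706.86 | 30.00 | 26.00 | -21205.75 | -18378.32
Σ | 6493.14 |  |  | 410794.25 | 197621.68
x_c = 410794.25 / 6493.14 = 63.27 mm
y_c = 197621.68 / 6493.14 = 30.44 mm

x_c = 63.27 mm, y_c = 30.44 mm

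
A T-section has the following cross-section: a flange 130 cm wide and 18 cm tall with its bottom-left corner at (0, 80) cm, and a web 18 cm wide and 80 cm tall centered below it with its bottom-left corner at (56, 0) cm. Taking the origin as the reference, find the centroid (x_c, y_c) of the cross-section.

Part | A | x̄ᵢ | ȳᵢ | A·x̄ᵢ | A·ȳᵢ
web | 1440.00 | 65.00 | 40.00 | 93600.00 | 57600.00
flange | 2340.00 | 65.00 | 89.00 | 152100.00 | 208260.00
Σ | 3780.00 |  |  | 245700.00 | 265860.00
x_c = 245700.00 / 3780.00 = 65.00 cm
y_c = 265860.00 / 3780.00 = 70.33 cm

x_c = 65.00 cm, y_c = 70.33 cm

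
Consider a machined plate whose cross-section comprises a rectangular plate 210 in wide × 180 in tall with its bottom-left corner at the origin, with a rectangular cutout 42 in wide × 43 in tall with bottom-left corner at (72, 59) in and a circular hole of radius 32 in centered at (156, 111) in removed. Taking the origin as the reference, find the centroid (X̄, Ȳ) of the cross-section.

plate: A = 210 × 180 = 37800.00, centroid at (105.00, 90.00).
hole 1: A = −(42 × 43) = -1806.00, centroid at (93.00, 80.50).
hole 2: A = −π·32² = -3216.99, centroid at (156.00, 111.00).
ΣA = 32777.01 in²
ΣAX̄ = (37800.00)(105.00) + (-1806.00)(93.00) + (-3216.99)(156.00) = 3299191.42 in³
ΣAȲ = (37800.00)(90.00) + (-1806.00)(80.50) + (-3216.99)(111.00) = 2899531.01 in³
X̄ = 3299191.42 / 32777.01 = 100.66 in
Ȳ = 2899531.01 / 32777.01 = 88.46 in

X̄ = 100.66 in, Ȳ = 88.46 in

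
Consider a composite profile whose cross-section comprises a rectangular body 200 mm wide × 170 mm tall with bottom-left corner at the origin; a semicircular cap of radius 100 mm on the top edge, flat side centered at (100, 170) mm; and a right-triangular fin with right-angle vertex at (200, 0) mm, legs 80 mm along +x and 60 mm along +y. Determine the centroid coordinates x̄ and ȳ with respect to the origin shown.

x̄ = 105.83 mm, ȳ = 120.42 mm

Part | A | x̄ᵢ | ȳᵢ | A·x̄ᵢ | A·ȳᵢ
rectangular body | 34000.00 | 100.00 | 85.00 | 3400000.00 | 2890000.00
semicircular top | 15707.96 | 100.00 | 212.44 | 1570796.33 | 3337020.42
triangular fin | 2400.00 | 226.67 | 20.00 | 544000.00 | 48000.00
Σ | 52107.96 |  |  | 5514796.33 | 6275020.42
x̄ = 5514796.33 / 52107.96 = 105.83 mm
ȳ = 6275020.42 / 52107.96 = 120.42 mm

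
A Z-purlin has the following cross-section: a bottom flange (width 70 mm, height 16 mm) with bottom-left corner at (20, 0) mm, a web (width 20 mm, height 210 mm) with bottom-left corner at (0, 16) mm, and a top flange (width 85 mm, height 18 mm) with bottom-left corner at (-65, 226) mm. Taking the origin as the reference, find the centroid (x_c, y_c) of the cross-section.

Part | A | x̄ᵢ | ȳᵢ | A·x̄ᵢ | A·ȳᵢ
bottom flange | 1120.00 | 55.00 | 8.00 | 61600.00 | 8960.00
web | 4200.00 | 10.00 | 121.00 | 42000.00 | 508200.00
top flange | 1530.00 | -22.50 | 235.00 | -34425.00 | 359550.00
Σ | 6850.00 |  |  | 69175.00 | 876710.00
x_c = 69175.00 / 6850.00 = 10.10 mm
y_c = 876710.00 / 6850.00 = 127.99 mm

x_c = 10.10 mm, y_c = 127.99 mm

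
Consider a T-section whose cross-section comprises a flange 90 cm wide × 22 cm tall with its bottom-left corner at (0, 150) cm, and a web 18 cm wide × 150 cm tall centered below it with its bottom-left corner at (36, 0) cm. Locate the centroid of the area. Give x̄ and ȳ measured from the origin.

x̄ = 45.00 cm, ȳ = 111.38 cm

web: A = 18 × 150 = 2700.00, centroid at (45.00, 75.00).
flange: A = 90 × 22 = 1980.00, centroid at (45.00, 161.00).
ΣA = 4680.00 cm²
ΣAx̄ = (2700.00)(45.00) + (1980.00)(45.00) = 210600.00 cm³
ΣAȳ = (2700.00)(75.00) + (1980.00)(161.00) = 521280.00 cm³
x̄ = 210600.00 / 4680.00 = 45.00 cm
ȳ = 521280.00 / 4680.00 = 111.38 cm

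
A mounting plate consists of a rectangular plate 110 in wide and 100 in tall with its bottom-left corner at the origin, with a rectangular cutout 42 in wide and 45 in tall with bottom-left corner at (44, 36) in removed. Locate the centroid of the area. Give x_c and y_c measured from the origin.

x_c = 52.93 in, y_c = 48.24 in

plate: A = 110 × 100 = 11000.00, centroid at (55.00, 50.00).
hole: A = −(42 × 45) = -1890.00, centroid at (65.00, 58.50).
ΣA = 9110.00 in², ΣAx_c = 482150.00 in³, ΣAy_c = 439435.00 in³.
x_c = 482150.00/9110.00 = 52.93 in; y_c = 439435.00/9110.00 = 48.24 in.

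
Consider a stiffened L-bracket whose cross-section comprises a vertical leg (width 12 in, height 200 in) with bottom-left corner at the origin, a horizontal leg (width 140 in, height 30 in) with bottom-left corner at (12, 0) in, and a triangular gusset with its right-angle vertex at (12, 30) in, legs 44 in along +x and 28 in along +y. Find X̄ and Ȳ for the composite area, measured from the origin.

X̄ = 52.00 in, Ȳ = 45.35 in

vertical leg: A = 12 × 200 = 2400.00, centroid at (6.00, 100.00).
horizontal leg: A = 140 × 30 = 4200.00, centroid at (82.00, 15.00).
gusset: A = ½·44·28 = 616.00, centroid at (26.67, 39.33).
ΣA = 7216.00 in²
ΣAX̄ = (2400.00)(6.00) + (4200.00)(82.00) + (616.00)(26.67) = 375226.67 in³
ΣAȲ = (2400.00)(100.00) + (4200.00)(15.00) + (616.00)(39.33) = 327229.33 in³
X̄ = 375226.67 / 7216.00 = 52.00 in
Ȳ = 327229.33 / 7216.00 = 45.35 in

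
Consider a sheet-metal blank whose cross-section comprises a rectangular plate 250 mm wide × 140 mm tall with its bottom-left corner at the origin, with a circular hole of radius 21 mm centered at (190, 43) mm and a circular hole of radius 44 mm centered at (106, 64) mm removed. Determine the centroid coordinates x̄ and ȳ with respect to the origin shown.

plate: A = 250 × 140 = 35000.00, centroid at (125.00, 70.00).
hole 1: A = −π·21² = -1385.44, centroid at (190.00, 43.00).
hole 2: A = −π·44² = -6082.12, centroid at (106.00, 64.00).
ΣA = 27532.43 mm², ΣAx̄ = 3467060.87 mm³, ΣAȳ = 2001170.08 mm³.
x̄ = 3467060.87/27532.43 = 125.93 mm; ȳ = 2001170.08/27532.43 = 72.68 mm.

x̄ = 125.93 mm, ȳ = 72.68 mm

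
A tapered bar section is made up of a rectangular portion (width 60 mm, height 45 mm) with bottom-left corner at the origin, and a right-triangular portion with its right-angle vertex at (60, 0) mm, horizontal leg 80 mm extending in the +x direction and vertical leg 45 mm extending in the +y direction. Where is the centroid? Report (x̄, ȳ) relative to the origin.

rectangular portion: A = 60 × 45 = 2700.00, centroid at (30.00, 22.50).
triangular portion: A = ½·80·45 = 1800.00, centroid at (86.67, 15.00).
ΣA = 4500.00 mm²
ΣAx̄ = (2700.00)(30.00) + (1800.00)(86.67) = 237000.00 mm³
ΣAȳ = (2700.00)(22.50) + (1800.00)(15.00) = 87750.00 mm³
x̄ = 237000.00 / 4500.00 = 52.67 mm
ȳ = 87750.00 / 4500.00 = 19.50 mm

x̄ = 52.67 mm, ȳ = 19.50 mm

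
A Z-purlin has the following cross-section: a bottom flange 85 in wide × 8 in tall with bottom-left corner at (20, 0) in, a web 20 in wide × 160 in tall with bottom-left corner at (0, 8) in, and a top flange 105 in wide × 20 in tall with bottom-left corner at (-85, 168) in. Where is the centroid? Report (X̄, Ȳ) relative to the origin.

bottom flange: A = 85 × 8 = 680.00, centroid at (62.50, 4.00).
web: A = 20 × 160 = 3200.00, centroid at (10.00, 88.00).
top flange: A = 105 × 20 = 2100.00, centroid at (-32.50, 178.00).
ΣA = 5980.00 in², ΣAX̄ = 6250.00 in³, ΣAȲ = 658120.00 in³.
X̄ = 6250.00/5980.00 = 1.05 in; Ȳ = 658120.00/5980.00 = 110.05 in.

X̄ = 1.05 in, Ȳ = 110.05 in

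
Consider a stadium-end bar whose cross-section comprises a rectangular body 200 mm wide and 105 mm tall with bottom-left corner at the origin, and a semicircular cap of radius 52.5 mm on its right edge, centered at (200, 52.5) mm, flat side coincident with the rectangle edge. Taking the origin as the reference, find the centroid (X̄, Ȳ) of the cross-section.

rectangular body: A = 200 × 105 = 21000.00, centroid at (100.00, 52.50).
semicircular end: A = ½π·52.5² = 4329.51, centroid at (222.28, 52.50).
ΣA = 25329.51 mm², ΣAX̄ = 3062370.23 mm³, ΣAȲ = 1329799.14 mm³.
X̄ = 3062370.23/25329.51 = 120.90 mm; Ȳ = 1329799.14/25329.51 = 52.50 mm.

X̄ = 120.90 mm, Ȳ = 52.50 mm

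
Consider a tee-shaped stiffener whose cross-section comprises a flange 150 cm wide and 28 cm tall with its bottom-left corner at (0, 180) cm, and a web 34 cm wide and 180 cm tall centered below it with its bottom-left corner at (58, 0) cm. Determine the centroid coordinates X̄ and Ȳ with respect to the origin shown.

X̄ = 75.00 cm, Ȳ = 132.33 cm

web: A = 34 × 180 = 6120.00, centroid at (75.00, 90.00).
flange: A = 150 × 28 = 4200.00, centroid at (75.00, 194.00).
ΣA = 10320.00 cm², ΣAX̄ = 774000.00 cm³, ΣAȲ = 1365600.00 cm³.
X̄ = 774000.00/10320.00 = 75.00 cm; Ȳ = 1365600.00/10320.00 = 132.33 cm.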